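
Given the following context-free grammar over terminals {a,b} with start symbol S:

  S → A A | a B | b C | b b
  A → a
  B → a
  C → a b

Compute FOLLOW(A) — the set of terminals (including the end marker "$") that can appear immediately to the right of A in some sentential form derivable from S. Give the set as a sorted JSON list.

Compute FIRST by fixpoint:
round 1:
  A via A→a: +{a}
  B via B→a: +{a}
  C via C→a b: +{a}
  S via S→A A: +{a}
  S via S→b C: +{b}
  FIRST[S]={a,b}  FIRST[A]={a}  FIRST[B]={a}  FIRST[C]={a}
round 2: done
  FIRST[S]={a,b}  FIRST[A]={a}  FIRST[B]={a}  FIRST[C]={a}

FOLLOW iteration:
FOLLOW(S) := {$}
iter 1:
  S→A A: FOLLOW(A) ⊇ FIRST(A) = {a}; new: +{a}
  S→A A: FOLLOW(A) ⊇ FOLLOW(S) ⊇ {$}; new: +{$}
  S→a B: FOLLOW(B) ⊇ FOLLOW(S) ⊇ {$}; new: +{$}
  S→b C: FOLLOW(C) ⊇ FOLLOW(S) ⊇ {$}; new: +{$}
  S: {$}  A: {$,a}  B: {$}  C: {$}
iter 2: (stable)
  S: {$}  A: {$,a}  B: {$}  C: {$}

FOLLOW(A) = ["$", "a"]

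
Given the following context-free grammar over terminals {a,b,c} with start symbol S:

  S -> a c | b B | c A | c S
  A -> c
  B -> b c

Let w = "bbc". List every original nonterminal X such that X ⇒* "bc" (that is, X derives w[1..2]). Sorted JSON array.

Convert to CNF:
  S -> T0 B | T1 A | T1 S | T2 T1
  A -> c
  B -> T0 T1
  T0 -> b
  T1 -> c
  T2 -> a

CYK fill (cells [i..j] with 1 ≤ i ≤ j ≤ 2 only):
  cell(1,1) b: {T0}  orig:{}
  cell(2,2) c: {A,T1}  orig:{A}
  cell(1,2) bc: {B}

Original NTs in T[1,2] deriving "bc": ["B"]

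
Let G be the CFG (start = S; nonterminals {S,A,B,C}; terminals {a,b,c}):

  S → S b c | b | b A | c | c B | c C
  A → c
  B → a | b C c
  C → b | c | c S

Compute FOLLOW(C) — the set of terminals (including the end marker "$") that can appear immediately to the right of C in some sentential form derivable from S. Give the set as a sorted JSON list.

FIRST sets, iterate to fixpoint:
iter 1:
  A via A→c: +{c}
  B via B→a: +{a}
  B via B→b C c: +{b}
  C via C→b: +{b}
  C via C→c: +{c}
  S via S→b: +{b}
  S via S→c: +{c}
  FIRST[S]={b,c}  FIRST[A]={c}  FIRST[B]={a,b}  FIRST[C]={b,c}
iter 2: — fixpoint
  FIRST[S]={b,c}  FIRST[A]={c}  FIRST[B]={a,b}  FIRST[C]={b,c}

FOLLOW iteration:
seed FOLLOW(S) with $
pass 1:
  B→b C c: FOLLOW(C) ⊇ FIRST(c) = {c}; new: +{c}
  C→c S: FOLLOW(S) ⊇ FOLLOW(C) ⊇ {c}; new: +{c}
  S→S b c: FOLLOW(S) ⊇ FIRST(b) = {b}; new: +{b}
  S→b A: FOLLOW(A) ⊇ FOLLOW(S) ⊇ {$,b,c}; new: +{$,b,c}
  S→c B: FOLLOW(B) ⊇ FOLLOW(S) ⊇ {$,b,c}; new: +{$,b,c}
  S→c C: FOLLOW(C) ⊇ FOLLOW(S) ⊇ {$,b,c}; new: +{$,b}
  S: {$,b,c}  A: {$,b,c}  B: {$,b,c}  C: {$,b,c}
pass 2: (stable)
  S: {$,b,c}  A: {$,b,c}  B: {$,b,c}  C: {$,b,c}

FOLLOW(C) = ["$", "b", "c"]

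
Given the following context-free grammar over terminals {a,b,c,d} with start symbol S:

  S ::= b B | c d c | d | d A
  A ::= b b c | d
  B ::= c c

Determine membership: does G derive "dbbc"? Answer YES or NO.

CNF form of G:
  S -> T0 B | T1 X4 | T2 A | d
  A -> T0 X3 | d
  B -> T1 T1
  T0 -> b
  T1 -> c
  T2 -> d
  X3 -> T0 T1
  X4 -> T2 T1

Fill CYK table bottom-up:
  T[0,0] 'd' = {A,S,T2}  orig:{A,S}
  T[1,1] 'b' = {T0}  orig:{}
  T[2,2] 'b' = {T0}  orig:{}
  T[3,3] 'c' = {T1}  orig:{}
  T[0,1] 'db' = ∅
  T[1,2] 'bb' = ∅
  T[2,3] 'bc' = {X3}  orig:{}
  T[0,2] 'dbb' = ∅
  T[1,3] 'bbc' = {A}
  T[0,3] 'dbbc' = {S}

S ∈ T[0,3] ⇒ YES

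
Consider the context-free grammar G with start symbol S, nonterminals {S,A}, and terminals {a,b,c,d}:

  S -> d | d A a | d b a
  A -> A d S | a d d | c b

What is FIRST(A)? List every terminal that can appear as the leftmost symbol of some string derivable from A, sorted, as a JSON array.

FIRST iteration:
round 1:
  A via A→a d d: +{a}
  A via A→c b: +{c}
  S via S→d: +{d}
  FIRST[S]={d}  FIRST[A]={a,c}
round 2: — fixpoint
  FIRST[S]={d}  FIRST[A]={a,c}

FIRST(A) = ["a", "c"]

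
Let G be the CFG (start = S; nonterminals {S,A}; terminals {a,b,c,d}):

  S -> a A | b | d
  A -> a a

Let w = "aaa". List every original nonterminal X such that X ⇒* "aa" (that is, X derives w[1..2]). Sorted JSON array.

Convert to CNF:
  S -> T0 A | b | d
  A -> T0 T0
  T0 -> a

CYK table (by increasing span) (cells [i..j] with 1 ≤ i ≤ j ≤ 2 only):
  cell(1,1) a: {T0}  orig:{}
  cell(2,2) a: {T0}  orig:{}
  cell(1,2) aa: {A}

Original NTs in T[1,2] deriving "aa": ["A"]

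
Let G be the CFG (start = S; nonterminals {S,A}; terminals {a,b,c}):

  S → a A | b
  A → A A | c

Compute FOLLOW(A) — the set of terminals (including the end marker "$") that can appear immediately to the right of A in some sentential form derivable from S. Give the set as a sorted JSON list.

FIRST iteration:
iter 1:
  A via A→c: +{c}
  S via S→a A: +{a}
  S via S→b: +{b}
  S: {a,b}  A: {c}
iter 2: done
  S: {a,b}  A: {c}

FOLLOW sets:
seed FOLLOW(S) with $
pass 1:
  A→A A: FOLLOW(A) ⊇ FIRST(A) = {c}; new: +{c}
  S→a A: FOLLOW(A) ⊇ FOLLOW(S) ⊇ {$}; new: +{$}
  FOLLOW[S]={$}  FOLLOW[A]={$,c}
pass 2: done
  FOLLOW[S]={$}  FOLLOW[A]={$,c}

FOLLOW(A) = ["$", "c"]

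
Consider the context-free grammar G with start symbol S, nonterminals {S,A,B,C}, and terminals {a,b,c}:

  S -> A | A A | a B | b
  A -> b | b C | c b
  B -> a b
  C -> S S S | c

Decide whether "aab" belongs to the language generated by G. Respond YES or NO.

Convert to CNF:
  S -> A A | T0 C | T1 T0 | T2 B | b
  A -> T0 C | T1 T0 | b
  B -> T2 T0
  C -> S X3 | c
  T0 -> b
  T1 -> c
  T2 -> a
  X3 -> S S

CYK fill:
  T[0,0] 'a' = {T2}  orig:{}
  T[1,1] 'a' = {T2}  orig:{}
  T[2,2] 'b' = {A,S,T0}  orig:{A,S}
  T[0,1] 'aa' = ∅
  T[1,2] 'ab' = {B}
  T[0,2] 'aab' = {S}

S ∈ T[0,2] ⇒ YES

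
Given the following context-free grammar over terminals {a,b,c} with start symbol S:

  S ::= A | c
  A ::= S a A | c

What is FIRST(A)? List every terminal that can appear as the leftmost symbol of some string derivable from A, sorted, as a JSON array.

Compute FIRST by fixpoint:
pass 1:
  A via A→c: +{c}
  S via S→A: +{c}
  FIRST[S]={c}  FIRST[A]={c}
pass 2: done
  FIRST[S]={c}  FIRST[A]={c}

FIRST(A) = ["c"]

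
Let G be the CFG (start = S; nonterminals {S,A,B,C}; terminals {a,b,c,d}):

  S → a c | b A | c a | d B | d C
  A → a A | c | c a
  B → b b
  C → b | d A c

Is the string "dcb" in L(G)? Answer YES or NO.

CNF form of G:
  S -> T0 T1 | T1 T0 | T2 A | T3 B | T3 C
  A -> T0 A | T1 T0 | c
  B -> T2 T2
  C -> T3 X4 | b
  T0 -> a
  T1 -> c
  T2 -> b
  T3 -> d
  X4 -> A T1

CYK fill:
  cell(0,0) d: {T3}  orig:{}
  cell(1,1) c: {A,T1}  orig:{A}
  cell(2,2) b: {C,T2}  orig:{C}
  cell(0,1) dc: ∅
  cell(1,2) cb: ∅
  cell(0,2) dcb: ∅

S ∉ T[0,2] ⇒ NO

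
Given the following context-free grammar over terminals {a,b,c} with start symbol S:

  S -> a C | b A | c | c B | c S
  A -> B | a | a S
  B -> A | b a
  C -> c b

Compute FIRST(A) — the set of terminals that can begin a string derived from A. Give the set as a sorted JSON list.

FIRST sets, iterate to fixpoint:
pass 1:
  A via A→a: +{a}
  B via B→A: +{a}
  B via B→b a: +{b}
  C via C→c b: +{c}
  S via S→a C: +{a}
  S via S→b A: +{b}
  S via S→c: +{c}
  FIRST[S]={a,b,c}  FIRST[A]={a}  FIRST[B]={a,b}  FIRST[C]={c}
pass 2:
  A via A→B: +{b}
  FIRST[S]={a,b,c}  FIRST[A]={a,b}  FIRST[B]={a,b}  FIRST[C]={c}
pass 3: (stable)
  FIRST[S]={a,b,c}  FIRST[A]={a,b}  FIRST[B]={a,b}  FIRST[C]={c}

FIRST(A) = ["a", "b"]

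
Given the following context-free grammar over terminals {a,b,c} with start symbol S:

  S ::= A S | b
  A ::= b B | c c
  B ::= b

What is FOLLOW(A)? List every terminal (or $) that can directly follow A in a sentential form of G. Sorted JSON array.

FIRST sets, iterate to fixpoint:
iter 1:
  A via A→b B: +{b}
  A via A→c c: +{c}
  B via B→b: +{b}
  S via S→A S: +{b,c}
  FIRST[S]={b,c}  FIRST[A]={b,c}  FIRST[B]={b}
iter 2: (stable)
  FIRST[S]={b,c}  FIRST[A]={b,c}  FIRST[B]={b}

FOLLOW iteration:
seed FOLLOW(S) with $
pass 1:
  S→A S: FOLLOW(A) ⊇ FIRST(S) = {b,c}; new: +{b,c}
  FOLLOW[S]={$}  FOLLOW[A]={b,c}  FOLLOW[B]={}
pass 2:
  A→b B: FOLLOW(B) ⊇ FOLLOW(A) ⊇ {b,c}; new: +{b,c}
  FOLLOW[S]={$}  FOLLOW[A]={b,c}  FOLLOW[B]={b,c}
pass 3: (stable)
  FOLLOW[S]={$}  FOLLOW[A]={b,c}  FOLLOW[B]={b,c}

FOLLOW(A) = ["b", "c"]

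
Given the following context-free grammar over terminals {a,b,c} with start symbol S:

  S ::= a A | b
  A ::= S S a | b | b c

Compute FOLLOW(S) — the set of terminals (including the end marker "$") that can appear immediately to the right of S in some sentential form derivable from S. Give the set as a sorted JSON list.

FIRST sets, iterate to fixpoint:
iter 1:
  A via A→b: +{b}
  S via S→a A: +{a}
  S via S→b: +{b}
  FIRST(S)={a,b}  FIRST(A)={b}
iter 2:
  A via A→S S a: +{a}
  FIRST(S)={a,b}  FIRST(A)={a,b}
iter 3: — fixpoint
  FIRST(S)={a,b}  FIRST(A)={a,b}

Compute FOLLOW by fixpoint:
seed FOLLOW(S) with $
pass 1:
  A→S S a: FOLLOW(S) ⊇ FIRST(S) = {a,b}; new: +{a,b}
  S→a A: FOLLOW(A) ⊇ FOLLOW(S) ⊇ {$,a,b}; new: +{$,a,b}
  FOLLOW(S)={$,a,b}  FOLLOW(A)={$,a,b}
pass 2: (stable)
  FOLLOW(S)={$,a,b}  FOLLOW(A)={$,a,b}

FOLLOW(S) = ["$", "a", "b"]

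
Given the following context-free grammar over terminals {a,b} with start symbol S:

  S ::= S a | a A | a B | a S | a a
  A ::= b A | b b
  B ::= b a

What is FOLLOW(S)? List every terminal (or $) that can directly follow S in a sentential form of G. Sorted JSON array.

FIRST sets, iterate to fixpoint:
iter 1:
  A via A→b A: +{b}
  B via B→b a: +{b}
  S via S→a A: +{a}
  S: {a}  A: {b}  B: {b}
iter 2: — fixpoint
  S: {a}  A: {b}  B: {b}

Compute FOLLOW by fixpoint:
seed FOLLOW(S) with $
[1]
  S→S a: FOLLOW(S) ⊇ FIRST(a) = {a}; new: +{a}
  S→a A: FOLLOW(A) ⊇ FOLLOW(S) ⊇ {$,a}; new: +{$,a}
  S→a B: FOLLOW(B) ⊇ FOLLOW(S) ⊇ {$,a}; new: +{$,a}
  FOLLOW[S]={$,a}  FOLLOW[A]={$,a}  FOLLOW[B]={$,a}
[2] done
  FOLLOW[S]={$,a}  FOLLOW[A]={$,a}  FOLLOW[B]={$,a}

FOLLOW(S) = ["$", "a"]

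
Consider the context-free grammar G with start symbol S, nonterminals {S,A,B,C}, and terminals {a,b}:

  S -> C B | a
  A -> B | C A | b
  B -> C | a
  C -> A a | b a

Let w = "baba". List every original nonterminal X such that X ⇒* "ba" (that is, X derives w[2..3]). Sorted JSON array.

CNF form of G:
  S -> C B | a
  A -> A T0 | C A | T1 T0 | a | b
  B -> A T0 | T1 T0 | a
  C -> A T0 | T1 T0
  T0 -> a
  T1 -> b

CYK table (by increasing span), restricted to cells inside w[2..3]:
  [2..2]={A,T1}  "b"  orig:{A}
  [3..3]={A,B,S,T0}  "a"  orig:{A,B,S}
  [2..3]={A,B,C}  "ba"

Original NTs in T[2,3] deriving "ba": ["A", "B", "C"]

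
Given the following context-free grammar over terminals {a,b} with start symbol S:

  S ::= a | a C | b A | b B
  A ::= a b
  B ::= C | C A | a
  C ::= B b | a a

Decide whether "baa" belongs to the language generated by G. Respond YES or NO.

Convert to CNF:
  S -> T0 C | T1 A | T1 B | a
  A -> T0 T1
  B -> B T1 | C A | T0 T0 | a
  C -> B T1 | T0 T0
  T0 -> a
  T1 -> b

CYK fill:
  cell(0,0) b: {T1}  orig:{}
  cell(1,1) a: {B,S,T0}  orig:{B,S}
  cell(2,2) a: {B,S,T0}  orig:{B,S}
  cell(0,1) ba: {S}
  cell(1,2) aa: {B,C}
  cell(0,2) baa: {S}

S ∈ T[0,2] ⇒ YES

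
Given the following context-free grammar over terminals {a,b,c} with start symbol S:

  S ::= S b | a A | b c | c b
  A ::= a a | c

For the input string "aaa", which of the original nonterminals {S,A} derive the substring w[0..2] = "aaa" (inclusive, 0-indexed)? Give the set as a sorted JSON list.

Convert to CNF:
  S -> S T1 | T0 A | T1 T2 | T2 T1
  A -> T0 T0 | c
  T0 -> a
  T1 -> b
  T2 -> c

CYK table (by increasing span) (cells [i..j] with 0 ≤ i ≤ j ≤ 2 only):
  [0..0]={T0}  "a"  orig:{}
  [1..1]={T0}  "a"  orig:{}
  [2..2]={T0}  "a"  orig:{}
  [0..1]={A}  "aa"
  [1..2]={A}  "aa"
  [0..2]={S}  "aaa"

Original NTs in T[0,2] deriving "aaa": ["S"]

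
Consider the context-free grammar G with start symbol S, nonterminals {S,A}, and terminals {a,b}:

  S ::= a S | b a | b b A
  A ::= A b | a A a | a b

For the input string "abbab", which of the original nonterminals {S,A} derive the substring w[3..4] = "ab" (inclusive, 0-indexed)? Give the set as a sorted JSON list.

Convert to CNF:
  S -> T0 T1 | T0 X3 | T1 S
  A -> A T0 | T1 T0 | T1 X2
  T0 -> b
  T1 -> a
  X2 -> A T1
  X3 -> T0 A

CYK fill — only the sub-triangle for w[3..4]:
  cell(3,3) a: {T1}  orig:{}
  cell(4,4) b: {T0}  orig:{}
  cell(3,4) ab: {A}

Original NTs in T[3,4] deriving "ab": ["A"]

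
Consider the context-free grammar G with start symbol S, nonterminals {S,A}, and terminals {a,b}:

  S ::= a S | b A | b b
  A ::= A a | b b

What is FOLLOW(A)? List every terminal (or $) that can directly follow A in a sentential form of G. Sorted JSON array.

FIRST iteration:
pass 1:
  A via A→b b: +{b}
  S via S→a S: +{a}
  S via S→b A: +{b}
  FIRST[S]={a,b}  FIRST[A]={b}
pass 2: (stable)
  FIRST[S]={a,b}  FIRST[A]={b}

FOLLOW sets:
initialize: $ ∈ FOLLOW(S)
pass 1:
  A→A a: FOLLOW(A) ⊇ FIRST(a) = {a}; new: +{a}
  S→b A: FOLLOW(A) ⊇ FOLLOW(S) ⊇ {$}; new: +{$}
  FOLLOW[S]={$}  FOLLOW[A]={$,a}
pass 2: — fixpoint
  FOLLOW[S]={$}  FOLLOW[A]={$,a}

FOLLOW(A) = ["$", "a"]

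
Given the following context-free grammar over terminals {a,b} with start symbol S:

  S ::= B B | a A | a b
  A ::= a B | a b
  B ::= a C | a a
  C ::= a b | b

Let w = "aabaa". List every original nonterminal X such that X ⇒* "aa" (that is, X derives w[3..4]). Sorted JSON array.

Convert to CNF:
  S -> B B | T0 A | T0 T1
  A -> T0 B | T0 T1
  B -> T0 C | T0 T0
  C -> T0 T1 | b
  T0 -> a
  T1 -> b

CYK table (by increasing span) — only the sub-triangle for w[3..4]:
  [3..3]={T0}  "a"  orig:{}
  [4..4]={T0}  "a"  orig:{}
  [3..4]={B}  "aa"

Original NTs in T[3,4] deriving "aa": ["B"]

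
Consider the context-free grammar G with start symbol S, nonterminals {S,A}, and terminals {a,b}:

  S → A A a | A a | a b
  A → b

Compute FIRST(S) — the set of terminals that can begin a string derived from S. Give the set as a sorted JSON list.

Compute FIRST by fixpoint:
[1]
  A via A→b: +{b}
  S via S→A A a: +{b}
  S via S→a b: +{a}
  FIRST[S]={a,b}  FIRST[A]={b}
[2] (stable)
  FIRST[S]={a,b}  FIRST[A]={b}

FIRST(S) = ["a", "b"]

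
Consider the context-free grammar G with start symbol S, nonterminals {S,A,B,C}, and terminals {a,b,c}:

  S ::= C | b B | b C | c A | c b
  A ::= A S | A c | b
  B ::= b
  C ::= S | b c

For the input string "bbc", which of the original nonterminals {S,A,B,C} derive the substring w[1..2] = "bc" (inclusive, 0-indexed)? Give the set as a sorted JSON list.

CNF form of G:
  S -> T0 A | T0 T1 | T1 B | T1 C | T1 T0
  A -> A S | A T0 | b
  B -> b
  C -> T0 A | T0 T1 | T1 B | T1 C | T1 T0
  T0 -> c
  T1 -> b

CYK table (by increasing span) (cells [i..j] with 1 ≤ i ≤ j ≤ 2 only):
  [1..1]={A,B,T1}  "b"  orig:{A,B}
  [2..2]={T0}  "c"  orig:{}
  [1..2]={A,C,S}  "bc"

Original NTs in T[1,2] deriving "bc": ["A", "C", "S"]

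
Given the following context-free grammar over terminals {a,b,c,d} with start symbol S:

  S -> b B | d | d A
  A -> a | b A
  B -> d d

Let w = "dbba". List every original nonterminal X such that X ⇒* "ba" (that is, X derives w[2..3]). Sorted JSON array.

CNF form of G:
  S -> T0 B | T1 A | d
  A -> T0 A | a
  B -> T1 T1
  T0 -> b
  T1 -> d

CYK fill — only the sub-triangle for w[2..3]:
  cell(2,2) b: {T0}  orig:{}
  cell(3,3) a: {A}
  cell(2,3) ba: {A}

Original NTs in T[2,3] deriving "ba": ["A"]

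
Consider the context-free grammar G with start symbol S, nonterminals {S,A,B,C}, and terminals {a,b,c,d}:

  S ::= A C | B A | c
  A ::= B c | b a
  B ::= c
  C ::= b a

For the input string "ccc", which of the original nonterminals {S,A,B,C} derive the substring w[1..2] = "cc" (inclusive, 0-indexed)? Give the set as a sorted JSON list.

CNF form of G:
  S -> A C | B A | c
  A -> B T0 | T1 T2
  B -> c
  C -> T1 T2
  T0 -> c
  T1 -> b
  T2 -> a

CYK fill (cells [i..j] with 1 ≤ i ≤ j ≤ 2 only):
  [1..1]={B,S,T0}  "c"  orig:{B,S}
  [2..2]={B,S,T0}  "c"  orig:{B,S}
  [1..2]={A}  "cc"

Original NTs in T[1,2] deriving "cc": ["A"]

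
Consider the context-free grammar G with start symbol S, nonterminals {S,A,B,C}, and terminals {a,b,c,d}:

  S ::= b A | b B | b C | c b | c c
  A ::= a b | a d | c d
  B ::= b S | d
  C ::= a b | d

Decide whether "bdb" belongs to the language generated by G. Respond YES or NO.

CNF form of G:
  S -> T1 A | T1 B | T1 C | T3 T1 | T3 T3
  A -> T0 T1 | T0 T2 | T3 T2
  B -> T1 S | d
  C -> T0 T1 | d
  T0 -> a
  T1 -> b
  T2 -> d
  T3 -> c

CYK fill:
  cell(0,0) b: {T1}  orig:{}
  cell(1,1) d: {B,C,T2}  orig:{B,C}
  cell(2,2) b: {T1}  orig:{}
  cell(0,1) bd: {S}
  cell(1,2) db: ∅
  cell(0,2) bdb: ∅

S ∉ T[0,2] ⇒ NO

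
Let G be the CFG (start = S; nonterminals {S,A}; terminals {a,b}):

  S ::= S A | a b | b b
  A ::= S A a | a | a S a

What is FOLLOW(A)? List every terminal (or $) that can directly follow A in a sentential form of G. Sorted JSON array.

FIRST iteration:
pass 1:
  A via A→a: +{a}
  S via S→a b: +{a}
  S via S→b b: +{b}
  FIRST[S]={a,b}  FIRST[A]={a}
pass 2:
  A via A→S A a: +{b}
  FIRST[S]={a,b}  FIRST[A]={a,b}
pass 3: done
  FIRST[S]={a,b}  FIRST[A]={a,b}

FOLLOW iteration:
FOLLOW(S) := {$}
[1]
  A→S A a: FOLLOW(S) ⊇ FIRST(A) = {a,b}; new: +{a,b}
  A→S A a: FOLLOW(A) ⊇ FIRST(a) = {a}; new: +{a}
  S→S A: FOLLOW(A) ⊇ FOLLOW(S) ⊇ {$,a,b}; new: +{$,b}
  FOLLOW(S)={$,a,b}  FOLLOW(A)={$,a,b}
[2] done
  FOLLOW(S)={$,a,b}  FOLLOW(A)={$,a,b}

FOLLOW(A) = ["$", "a", "b"]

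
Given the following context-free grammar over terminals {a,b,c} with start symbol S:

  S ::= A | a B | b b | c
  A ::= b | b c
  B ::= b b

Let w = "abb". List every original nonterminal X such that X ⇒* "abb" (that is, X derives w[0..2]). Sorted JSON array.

CNF form of G:
  S -> T0 T0 | T0 T1 | T2 B | b | c
  A -> T0 T1 | b
  B -> T0 T0
  T0 -> b
  T1 -> c
  T2 -> a

CYK table (by increasing span), restricted to cells inside w[0..2]:
  [0..0]={T2}  "a"  orig:{}
  [1..1]={A,S,T0}  "b"  orig:{A,S}
  [2..2]={A,S,T0}  "b"  orig:{A,S}
  [0..1]=∅  "ab"
  [1..2]={B,S}  "bb"
  [0..2]={S}  "abb"

Original NTs in T[0,2] deriving "abb": ["S"]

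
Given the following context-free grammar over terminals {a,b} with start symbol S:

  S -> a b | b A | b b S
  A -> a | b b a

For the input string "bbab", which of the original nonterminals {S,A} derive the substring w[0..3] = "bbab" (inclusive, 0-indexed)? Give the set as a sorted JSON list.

Convert to CNF:
  S -> T0 A | T0 X3 | T1 T0
  A -> T0 X2 | a
  T0 -> b
  T1 -> a
  X2 -> T0 T1
  X3 -> T0 S

Fill CYK table bottom-up — only the sub-triangle for w[0..3]:
  cell(0,0) b: {T0}  orig:{}
  cell(1,1) b: {T0}  orig:{}
  cell(2,2) a: {A,T1}  orig:{A}
  cell(3,3) b: {T0}  orig:{}
  cell(0,1) bb: ∅
  cell(1,2) ba: {S,X2}  orig:{S}
  cell(2,3) ab: {S}
  cell(0,2) bba: {A,X3}  orig:{A}
  cell(1,3) bab: {X3}  orig:{}
  cell(0,3) bbab: {S}

Original NTs in T[0,3] deriving "bbab": ["S"]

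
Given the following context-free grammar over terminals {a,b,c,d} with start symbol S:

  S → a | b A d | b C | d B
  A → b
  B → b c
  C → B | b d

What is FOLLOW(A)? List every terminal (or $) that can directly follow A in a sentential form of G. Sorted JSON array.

FIRST sets, iterate to fixpoint:
round 1:
  A via A→b: +{b}
  B via B→b c: +{b}
  C via C→B: +{b}
  S via S→a: +{a}
  S via S→b A d: +{b}
  S via S→d B: +{d}
  FIRST(S)={a,b,d}  FIRST(A)={b}  FIRST(B)={b}  FIRST(C)={b}
round 2: (stable)
  FIRST(S)={a,b,d}  FIRST(A)={b}  FIRST(B)={b}  FIRST(C)={b}

Compute FOLLOW by fixpoint:
initialize: $ ∈ FOLLOW(S)
round 1:
  S→b A d: FOLLOW(A) ⊇ FIRST(d) = {d}; new: +{d}
  S→b C: FOLLOW(C) ⊇ FOLLOW(S) ⊇ {$}; new: +{$}
  S→d B: FOLLOW(B) ⊇ FOLLOW(S) ⊇ {$}; new: +{$}
  FOLLOW[S]={$}  FOLLOW[A]={d}  FOLLOW[B]={$}  FOLLOW[C]={$}
round 2: done
  FOLLOW[S]={$}  FOLLOW[A]={d}  FOLLOW[B]={$}  FOLLOW[C]={$}

FOLLOW(A) = ["d"]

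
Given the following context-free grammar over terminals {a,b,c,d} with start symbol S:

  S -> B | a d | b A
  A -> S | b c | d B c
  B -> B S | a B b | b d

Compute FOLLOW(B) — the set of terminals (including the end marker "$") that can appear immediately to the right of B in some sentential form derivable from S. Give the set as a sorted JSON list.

Compute FIRST by fixpoint:
pass 1:
  A via A→b c: +{b}
  A via A→d B c: +{d}
  B via B→a B b: +{a}
  B via B→b d: +{b}
  S via S→B: +{a,b}
  S: {a,b}  A: {b,d}  B: {a,b}
pass 2:
  A via A→S: +{a}
  S: {a,b}  A: {a,b,d}  B: {a,b}
pass 3: — fixpoint
  S: {a,b}  A: {a,b,d}  B: {a,b}

Compute FOLLOW by fixpoint:
FOLLOW(S) := {$}
iter 1:
  A→d B c: FOLLOW(B) ⊇ FIRST(c) = {c}; new: +{c}
  B→B S: FOLLOW(B) ⊇ FIRST(S) = {a,b}; new: +{a,b}
  B→B S: FOLLOW(S) ⊇ FOLLOW(B) ⊇ {a,b,c}; new: +{a,b,c}
  S→B: FOLLOW(B) ⊇ FOLLOW(S) ⊇ {$,a,b,c}; new: +{$}
  S→b A: FOLLOW(A) ⊇ FOLLOW(S) ⊇ {$,a,b,c}; new: +{$,a,b,c}
  S: {$,a,b,c}  A: {$,a,b,c}  B: {$,a,b,c}
iter 2: — fixpoint
  S: {$,a,b,c}  A: {$,a,b,c}  B: {$,a,b,c}

FOLLOW(B) = ["$", "a", "b", "c"]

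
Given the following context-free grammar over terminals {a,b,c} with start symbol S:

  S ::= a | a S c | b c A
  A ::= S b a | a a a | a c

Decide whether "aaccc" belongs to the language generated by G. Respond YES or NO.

Convert to CNF:
  S -> T0 X6 | T1 X5 | a
  A -> S X3 | T1 T2 | T1 X4
  T0 -> b
  T1 -> a
  T2 -> c
  X3 -> T0 T1
  X4 -> T1 T1
  X5 -> S T2
  X6 -> T2 A

Fill CYK table bottom-up:
  T[0,0] 'a' = {S,T1}  orig:{S}
  T[1,1] 'a' = {S,T1}  orig:{S}
  T[2,2] 'c' = {T2}  orig:{}
  T[3,3] 'c' = {T2}  orig:{}
  T[4,4] 'c' = {T2}  orig:{}
  T[0,1] 'aa' = {X4}  orig:{}
  T[1,2] 'ac' = {A,X5}  orig:{A}
  T[2,3] 'cc' = ∅
  T[3,4] 'cc' = ∅
  T[0,2] 'aac' = {S}
  T[1,3] 'acc' = ∅
  T[2,4] 'ccc' = ∅
  T[0,3] 'aacc' = {X5}  orig:{}
  T[1,4] 'accc' = ∅
  T[0,4] 'aaccc' = ∅

S ∉ T[0,4] ⇒ NO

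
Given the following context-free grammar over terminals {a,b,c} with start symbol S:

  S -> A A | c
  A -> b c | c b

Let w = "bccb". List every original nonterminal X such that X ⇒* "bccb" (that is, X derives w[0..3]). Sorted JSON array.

CNF form of G:
  S -> A A | c
  A -> T0 T1 | T1 T0
  T0 -> b
  T1 -> c

Fill CYK table bottom-up, restricted to cells inside w[0..3]:
  T[0,0] 'b' = {T0}  orig:{}
  T[1,1] 'c' = {S,T1}  orig:{S}
  T[2,2] 'c' = {S,T1}  orig:{S}
  T[3,3] 'b' = {T0}  orig:{}
  T[0,1] 'bc' = {A}
  T[1,2] 'cc' = ∅
  T[2,3] 'cb' = {A}
  T[0,2] 'bcc' = ∅
  T[1,3] 'ccb' = ∅
  T[0,3] 'bccb' = {S}

Original NTs in T[0,3] deriving "bccb": ["S"]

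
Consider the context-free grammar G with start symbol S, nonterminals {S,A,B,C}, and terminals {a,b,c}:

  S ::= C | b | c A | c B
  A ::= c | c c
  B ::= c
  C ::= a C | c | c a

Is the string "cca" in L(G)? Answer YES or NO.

CNF form of G:
  S -> T0 A | T0 B | T0 T1 | T1 C | b | c
  A -> T0 T0 | c
  B -> c
  C -> T0 T1 | T1 C | c
  T0 -> c
  T1 -> a

CYK fill:
  T[0,0] 'c' = {A,B,C,S,T0}  orig:{A,B,C,S}
  T[1,1] 'c' = {A,B,C,S,T0}  orig:{A,B,C,S}
  T[2,2] 'a' = {T1}  orig:{}
  T[0,1] 'cc' = {A,S}
  T[1,2] 'ca' = {C,S}
  T[0,2] 'cca' = ∅

S ∉ T[0,2] ⇒ NO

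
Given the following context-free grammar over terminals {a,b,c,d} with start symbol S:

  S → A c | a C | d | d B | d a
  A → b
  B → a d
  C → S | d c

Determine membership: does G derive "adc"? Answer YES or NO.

CNF form of G:
  S -> A T2 | T0 C | T1 B | T1 T0 | d
  A -> b
  B -> T0 T1
  C -> A T2 | T0 C | T1 B | T1 T0 | T1 T2 | d
  T0 -> a
  T1 -> d
  T2 -> c

CYK table (by increasing span):
  [0..0]={T0}  "a"  orig:{}
  [1..1]={C,S,T1}  "d"  orig:{C,S}
  [2..2]={T2}  "c"  orig:{}
  [0..1]={B,C,S}  "ad"
  [1..2]={C}  "dc"
  [0..2]={C,S}  "adc"

S ∈ T[0,2] ⇒ YES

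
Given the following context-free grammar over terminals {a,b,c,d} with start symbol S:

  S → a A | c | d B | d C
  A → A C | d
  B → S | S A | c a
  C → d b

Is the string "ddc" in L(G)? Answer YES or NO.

CNF form of G:
  S -> T0 A | T2 B | T2 C | c
  A -> A C | d
  B -> S A | T0 A | T1 T0 | T2 B | T2 C | c
  C -> T2 T3
  T0 -> a
  T1 -> c
  T2 -> d
  T3 -> b

CYK fill:
  T[0,0] 'd' = {A,T2}  orig:{A}
  T[1,1] 'd' = {A,T2}  orig:{A}
  T[2,2] 'c' = {B,S,T1}  orig:{B,S}
  T[0,1] 'dd' = ∅
  T[1,2] 'dc' = {B,S}
  T[0,2] 'ddc' = {B,S}

S ∈ T[0,2] ⇒ YES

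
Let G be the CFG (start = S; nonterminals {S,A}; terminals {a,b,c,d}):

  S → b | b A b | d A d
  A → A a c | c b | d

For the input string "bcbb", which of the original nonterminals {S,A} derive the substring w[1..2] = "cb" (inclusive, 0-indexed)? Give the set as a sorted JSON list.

Convert to CNF:
  S -> T2 X5 | T3 X6 | b
  A -> A X4 | T1 T2 | d
  T0 -> a
  T1 -> c
  T2 -> b
  T3 -> d
  X4 -> T0 T1
  X5 -> A T2
  X6 -> A T3

Fill CYK table bottom-up, restricted to cells inside w[1..2]:
  T[1,1] 'c' = {T1}  orig:{}
  T[2,2] 'b' = {S,T2}  orig:{S}
  T[1,2] 'cb' = {A}

Original NTs in T[1,2] deriving "cb": ["A"]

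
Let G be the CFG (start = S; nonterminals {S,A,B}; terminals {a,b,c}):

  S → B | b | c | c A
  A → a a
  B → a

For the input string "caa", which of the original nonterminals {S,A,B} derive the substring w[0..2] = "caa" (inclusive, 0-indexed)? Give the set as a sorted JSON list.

Convert to CNF:
  S -> T1 A | a | b | c
  A -> T0 T0
  B -> a
  T0 -> a
  T1 -> c

CYK fill, restricted to cells inside w[0..2]:
  [0..0]={S,T1}  "c"  orig:{S}
  [1..1]={B,S,T0}  "a"  orig:{B,S}
  [2..2]={B,S,T0}  "a"  orig:{B,S}
  [0..1]=∅  "ca"
  [1..2]={A}  "aa"
  [0..2]={S}  "caa"

Original NTs in T[0,2] deriving "caa": ["S"]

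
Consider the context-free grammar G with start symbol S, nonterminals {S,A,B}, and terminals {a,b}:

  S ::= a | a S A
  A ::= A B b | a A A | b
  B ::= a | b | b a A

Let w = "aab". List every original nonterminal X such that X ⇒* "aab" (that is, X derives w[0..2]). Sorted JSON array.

Convert to CNF:
  S -> T1 X5 | a
  A -> A X2 | T1 X3 | b
  B -> T0 X4 | a | b
  T0 -> b
  T1 -> a
  X2 -> B T0
  X3 -> A A
  X4 -> T1 A
  X5 -> S A

CYK table (by increasing span) — only the sub-triangle for w[0..2]:
  cell(0,0) a: {B,S,T1}  orig:{B,S}
  cell(1,1) a: {B,S,T1}  orig:{B,S}
  cell(2,2) b: {A,B,T0}  orig:{A,B}
  cell(0,1) aa: ∅
  cell(1,2) ab: {X2,X4,X5}  orig:{}
  cell(0,2) aab: {S}

Original NTs in T[0,2] deriving "aab": ["S"]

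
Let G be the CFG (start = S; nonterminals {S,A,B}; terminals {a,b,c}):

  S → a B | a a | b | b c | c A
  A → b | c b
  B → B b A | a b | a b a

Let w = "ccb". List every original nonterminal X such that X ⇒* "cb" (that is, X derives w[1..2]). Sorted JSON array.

CNF form of G:
  S -> T0 A | T1 T0 | T2 B | T2 T2 | b
  A -> T0 T1 | b
  B -> B X3 | T2 T1 | T2 X4
  T0 -> c
  T1 -> b
  T2 -> a
  X3 -> T1 A
  X4 -> T1 T2

CYK table (by increasing span) — only the sub-triangle for w[1..2]:
  [1..1]={T0}  "c"  orig:{}
  [2..2]={A,S,T1}  "b"  orig:{A,S}
  [1..2]={A,S}  "cb"

Original NTs in T[1,2] deriving "cb": ["A", "S"]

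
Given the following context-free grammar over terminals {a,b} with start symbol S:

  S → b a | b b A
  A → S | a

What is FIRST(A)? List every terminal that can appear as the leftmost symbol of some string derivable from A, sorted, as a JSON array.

Compute FIRST by fixpoint:
iter 1:
  A via A→a: +{a}
  S via S→b a: +{b}
  FIRST(S)={b}  FIRST(A)={a}
iter 2:
  A via A→S: +{b}
  FIRST(S)={b}  FIRST(A)={a,b}
iter 3: (stable)
  FIRST(S)={b}  FIRST(A)={a,b}

FIRST(A) = ["a", "b"]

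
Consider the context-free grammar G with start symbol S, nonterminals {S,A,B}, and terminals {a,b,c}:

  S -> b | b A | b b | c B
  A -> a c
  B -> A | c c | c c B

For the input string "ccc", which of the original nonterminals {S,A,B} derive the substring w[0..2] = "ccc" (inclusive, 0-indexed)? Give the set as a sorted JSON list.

Convert to CNF:
  S -> T1 B | T2 A | T2 T2 | b
  A -> T0 T1
  B -> T0 T1 | T1 T1 | T1 X3
  T0 -> a
  T1 -> c
  T2 -> b
  X3 -> T1 B

Fill CYK table bottom-up, restricted to cells inside w[0..2]:
  cell(0,0) c: {T1}  orig:{}
  cell(1,1) c: {T1}  orig:{}
  cell(2,2) c: {T1}  orig:{}
  cell(0,1) cc: {B}
  cell(1,2) cc: {B}
  cell(0,2) ccc: {S,X3}  orig:{S}

Original NTs in T[0,2] deriving "ccc": ["S"]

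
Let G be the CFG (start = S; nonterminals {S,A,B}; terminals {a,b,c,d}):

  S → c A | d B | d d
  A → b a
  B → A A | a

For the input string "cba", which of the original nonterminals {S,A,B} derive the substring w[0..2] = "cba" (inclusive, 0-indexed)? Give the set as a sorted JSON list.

Convert to CNF:
  S -> T2 A | T3 B | T3 T3
  A -> T0 T1
  B -> A A | a
  T0 -> b
  T1 -> a
  T2 -> c
  T3 -> d

CYK fill, restricted to cells inside w[0..2]:
  cell(0,0) c: {T2}  orig:{}
  cell(1,1) b: {T0}  orig:{}
  cell(2,2) a: {B,T1}  orig:{B}
  cell(0,1) cb: ∅
  cell(1,2) ba: {A}
  cell(0,2) cba: {S}

Original NTs in T[0,2] deriving "cba": ["S"]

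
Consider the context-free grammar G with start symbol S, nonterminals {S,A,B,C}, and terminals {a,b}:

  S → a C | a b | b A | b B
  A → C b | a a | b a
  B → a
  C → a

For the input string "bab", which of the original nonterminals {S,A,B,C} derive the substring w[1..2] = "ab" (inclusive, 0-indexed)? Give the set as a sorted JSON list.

Convert to CNF:
  S -> T0 A | T0 B | T1 C | T1 T0
  A -> C T0 | T0 T1 | T1 T1
  B -> a
  C -> a
  T0 -> b
  T1 -> a

CYK fill (cells [i..j] with 1 ≤ i ≤ j ≤ 2 only):
  T[1,1] 'a' = {B,C,T1}  orig:{B,C}
  T[2,2] 'b' = {T0}  orig:{}
  T[1,2] 'ab' = {A,S}

Original NTs in T[1,2] deriving "ab": ["A", "S"]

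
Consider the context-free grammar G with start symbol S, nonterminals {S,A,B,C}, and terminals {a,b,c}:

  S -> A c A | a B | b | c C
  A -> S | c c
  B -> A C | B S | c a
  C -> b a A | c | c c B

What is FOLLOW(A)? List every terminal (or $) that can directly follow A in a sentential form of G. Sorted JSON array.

FIRST iteration:
pass 1:
  A via A→c c: +{c}
  B via B→A C: +{c}
  C via C→b a A: +{b}
  C via C→c: +{c}
  S via S→A c A: +{c}
  S via S→a B: +{a}
  S via S→b: +{b}
  S: {a,b,c}  A: {c}  B: {c}  C: {b,c}
pass 2:
  A via A→S: +{a,b}
  B via B→A C: +{a,b}
  S: {a,b,c}  A: {a,b,c}  B: {a,b,c}  C: {b,c}
pass 3: done
  S: {a,b,c}  A: {a,b,c}  B: {a,b,c}  C: {b,c}

Compute FOLLOW by fixpoint:
seed FOLLOW(S) with $
[1]
  B→A C: FOLLOW(A) ⊇ FIRST(C) = {b,c}; new: +{b,c}
  B→B S: FOLLOW(B) ⊇ FIRST(S) = {a,b,c}; new: +{a,b,c}
  B→B S: FOLLOW(S) ⊇ FOLLOW(B) ⊇ {a,b,c}; new: +{a,b,c}
  S→A c A: FOLLOW(A) ⊇ FOLLOW(S) ⊇ {$,a,b,c}; new: +{$,a}
  S→a B: FOLLOW(B) ⊇ FOLLOW(S) ⊇ {$,a,b,c}; new: +{$}
  S→c C: FOLLOW(C) ⊇ FOLLOW(S) ⊇ {$,a,b,c}; new: +{$,a,b,c}
  S: {$,a,b,c}  A: {$,a,b,c}  B: {$,a,b,c}  C: {$,a,b,c}
[2] (no change)
  S: {$,a,b,c}  A: {$,a,b,c}  B: {$,a,b,c}  C: {$,a,b,c}

FOLLOW(A) = ["$", "a", "b", "c"]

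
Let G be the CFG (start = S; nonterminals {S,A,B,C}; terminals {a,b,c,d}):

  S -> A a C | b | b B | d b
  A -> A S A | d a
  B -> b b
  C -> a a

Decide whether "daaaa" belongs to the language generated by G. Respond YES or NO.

Convert to CNF:
  S -> A X4 | T0 T2 | T2 B | b
  A -> A X3 | T0 T1
  B -> T2 T2
  C -> T1 T1
  T0 -> d
  T1 -> a
  T2 -> b
  X3 -> S A
  X4 -> T1 C

Fill CYK table bottom-up:
  T[0,0] 'd' = {T0}  orig:{}
  T[1,1] 'a' = {T1}  orig:{}
  T[2,2] 'a' = {T1}  orig:{}
  T[3,3] 'a' = {T1}  orig:{}
  T[4,4] 'a' = {T1}  orig:{}
  T[0,1] 'da' = {A}
  T[1,2] 'aa' = {C}
  T[2,3] 'aa' = {C}
  T[3,4] 'aa' = {C}
  T[0,2] 'daa' = ∅
  T[1,3] 'aaa' = {X4}  orig:{}
  T[2,4] 'aaa' = {X4}  orig:{}
  T[0,3] 'daaa' = ∅
  T[1,4] 'aaaa' = ∅
  T[0,4] 'daaaa' = {S}

S ∈ T[0,4] ⇒ YES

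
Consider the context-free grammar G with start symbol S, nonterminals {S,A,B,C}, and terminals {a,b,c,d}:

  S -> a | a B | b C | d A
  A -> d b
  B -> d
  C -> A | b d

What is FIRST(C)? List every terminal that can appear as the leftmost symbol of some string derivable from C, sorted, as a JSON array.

FIRST sets, iterate to fixpoint:
pass 1:
  A via A→d b: +{d}
  B via B→d: +{d}
  C via C→A: +{d}
  C via C→b d: +{b}
  S via S→a: +{a}
  S via S→b C: +{b}
  S via S→d A: +{d}
  FIRST[S]={a,b,d}  FIRST[A]={d}  FIRST[B]={d}  FIRST[C]={b,d}
pass 2: — fixpoint
  FIRST[S]={a,b,d}  FIRST[A]={d}  FIRST[B]={d}  FIRST[C]={b,d}

FIRST(C) = ["b", "d"]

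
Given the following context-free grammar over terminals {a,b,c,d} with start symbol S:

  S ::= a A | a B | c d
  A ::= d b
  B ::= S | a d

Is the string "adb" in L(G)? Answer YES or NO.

CNF form of G:
  S -> T2 A | T2 B | T3 T0
  A -> T0 T1
  B -> T2 A | T2 B | T2 T0 | T3 T0
  T0 -> d
  T1 -> b
  T2 -> a
  T3 -> c

CYK table (by increasing span):
  cell(0,0) a: {T2}  orig:{}
  cell(1,1) d: {T0}  orig:{}
  cell(2,2) b: {T1}  orig:{}
  cell(0,1) ad: {B}
  cell(1,2) db: {A}
  cell(0,2) adb: {B,S}

S ∈ T[0,2] ⇒ YES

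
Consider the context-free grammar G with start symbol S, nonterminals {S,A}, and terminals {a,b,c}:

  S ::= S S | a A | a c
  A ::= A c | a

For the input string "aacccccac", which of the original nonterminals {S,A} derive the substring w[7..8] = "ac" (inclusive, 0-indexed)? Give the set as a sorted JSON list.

CNF form of G:
  S -> S S | T1 A | T1 T0
  A -> A T0 | a
  T0 -> c
  T1 -> a

CYK table (by increasing span), restricted to cells inside w[7..8]:
  cell(7,7) a: {A,T1}  orig:{A}
  cell(8,8) c: {T0}  orig:{}
  cell(7,8) ac: {A,S}

Original NTs in T[7,8] deriving "ac": ["A", "S"]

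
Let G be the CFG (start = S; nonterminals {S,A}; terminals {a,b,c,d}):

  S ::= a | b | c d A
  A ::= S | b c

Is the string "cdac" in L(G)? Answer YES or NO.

CNF form of G:
  S -> T1 X4 | a | b
  A -> T0 T1 | T1 X3 | a | b
  T0 -> b
  T1 -> c
  T2 -> d
  X3 -> T2 A
  X4 -> T2 A

Fill CYK table bottom-up:
  [0..0]={T1}  "c"  orig:{}
  [1..1]={T2}  "d"  orig:{}
  [2..2]={A,S}  "a"
  [3..3]={T1}  "c"  orig:{}
  [0..1]=∅  "cd"
  [1..2]={X3,X4}  "da"  orig:{}
  [2..3]=∅  "ac"
  [0..2]={A,S}  "cda"
  [1..3]=∅  "dac"
  [0..3]=∅  "cdac"

S ∉ T[0,3] ⇒ NO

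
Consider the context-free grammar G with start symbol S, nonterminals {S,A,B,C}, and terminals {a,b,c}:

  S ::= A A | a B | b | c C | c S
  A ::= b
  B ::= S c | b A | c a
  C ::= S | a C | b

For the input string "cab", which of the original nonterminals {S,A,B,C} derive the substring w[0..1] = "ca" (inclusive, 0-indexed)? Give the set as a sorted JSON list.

CNF form of G:
  S -> A A | T0 C | T0 S | T2 B | b
  A -> b
  B -> S T0 | T0 T2 | T1 A
  C -> A A | T0 C | T0 S | T2 B | T2 C | b
  T0 -> c
  T1 -> b
  T2 -> a

CYK table (by increasing span), restricted to cells inside w[0..1]:
  T[0,0] 'c' = {T0}  orig:{}
  T[1,1] 'a' = {T2}  orig:{}
  T[0,1] 'ca' = {B}

Original NTs in T[0,1] deriving "ca": ["B"]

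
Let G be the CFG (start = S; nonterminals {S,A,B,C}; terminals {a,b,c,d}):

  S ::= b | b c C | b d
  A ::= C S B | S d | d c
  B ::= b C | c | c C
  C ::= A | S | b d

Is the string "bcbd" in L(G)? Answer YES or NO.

CNF form of G:
  S -> T2 T0 | T2 X6 | b
  A -> C X3 | S T0 | T0 T1
  B -> T1 C | T2 C | c
  C -> C X4 | S T0 | T0 T1 | T2 T0 | T2 X5 | b
  T0 -> d
  T1 -> c
  T2 -> b
  X3 -> S B
  X4 -> S B
  X5 -> T1 C
  X6 -> T1 C

CYK fill:
  [0..0]={C,S,T2}  "b"  orig:{C,S}
  [1..1]={B,T1}  "c"  orig:{B}
  [2..2]={C,S,T2}  "b"  orig:{C,S}
  [3..3]={T0}  "d"  orig:{}
  [0..1]={X3,X4}  "bc"  orig:{}
  [1..2]={B,X5,X6}  "cb"  orig:{B}
  [2..3]={A,C,S}  "bd"
  [0..2]={C,S,X3,X4}  "bcb"  orig:{C,S}
  [1..3]={B,X5,X6}  "cbd"  orig:{B}
  [0..3]={A,C,S,X3,X4}  "bcbd"  orig:{A,C,S}

S ∈ T[0,3] ⇒ YES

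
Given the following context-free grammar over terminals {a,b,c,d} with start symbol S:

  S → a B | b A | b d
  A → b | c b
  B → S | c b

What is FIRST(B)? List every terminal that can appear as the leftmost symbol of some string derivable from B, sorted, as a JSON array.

FIRST iteration:
pass 1:
  A via A→b: +{b}
  A via A→c b: +{c}
  B via B→c b: +{c}
  S via S→a B: +{a}
  S via S→b A: +{b}
  FIRST(S)={a,b}  FIRST(A)={b,c}  FIRST(B)={c}
pass 2:
  B via B→S: +{a,b}
  FIRST(S)={a,b}  FIRST(A)={b,c}  FIRST(B)={a,b,c}
pass 3: — fixpoint
  FIRST(S)={a,b}  FIRST(A)={b,c}  FIRST(B)={a,b,c}

FIRST(B) = ["a", "b", "c"]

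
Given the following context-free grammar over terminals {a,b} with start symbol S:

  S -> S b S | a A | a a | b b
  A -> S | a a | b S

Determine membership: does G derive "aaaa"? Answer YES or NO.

Convert to CNF:
  S -> S X3 | T0 T0 | T1 A | T1 T1
  A -> S X2 | T0 S | T0 T0 | T1 A | T1 T1
  T0 -> b
  T1 -> a
  X2 -> T0 S
  X3 -> T0 S

Fill CYK table bottom-up:
  [0..0]={T1}  "a"  orig:{}
  [1..1]={T1}  "a"  orig:{}
  [2..2]={T1}  "a"  orig:{}
  [3..3]={T1}  "a"  orig:{}
  [0..1]={A,S}  "aa"
  [1..2]={A,S}  "aa"
  [2..3]={A,S}  "aa"
  [0..2]={A,S}  "aaa"
  [1..3]={A,S}  "aaa"
  [0..3]={A,S}  "aaaa"

S ∈ T[0,3] ⇒ YES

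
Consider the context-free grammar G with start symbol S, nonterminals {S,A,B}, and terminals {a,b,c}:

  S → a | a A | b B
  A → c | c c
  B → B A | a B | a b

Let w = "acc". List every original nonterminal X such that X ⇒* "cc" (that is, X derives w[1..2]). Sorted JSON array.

Convert to CNF:
  S -> T1 A | T2 B | a
  A -> T0 T0 | c
  B -> B A | T1 B | T1 T2
  T0 -> c
  T1 -> a
  T2 -> b

CYK fill, restricted to cells inside w[1..2]:
  cell(1,1) c: {A,T0}  orig:{A}
  cell(2,2) c: {A,T0}  orig:{A}
  cell(1,2) cc: {A}

Original NTs in T[1,2] deriving "cc": ["A"]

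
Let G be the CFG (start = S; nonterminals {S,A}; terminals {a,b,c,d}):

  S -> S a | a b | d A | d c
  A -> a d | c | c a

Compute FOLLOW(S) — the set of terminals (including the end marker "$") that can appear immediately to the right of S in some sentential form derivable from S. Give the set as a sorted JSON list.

FIRST sets, iterate to fixpoint:
iter 1:
  A via A→a d: +{a}
  A via A→c: +{c}
  S via S→a b: +{a}
  S via S→d A: +{d}
  FIRST[S]={a,d}  FIRST[A]={a,c}
iter 2: — fixpoint
  FIRST[S]={a,d}  FIRST[A]={a,c}

Compute FOLLOW by fixpoint:
initialize: $ ∈ FOLLOW(S)
pass 1:
  S→S a: FOLLOW(S) ⊇ FIRST(a) = {a}; new: +{a}
  S→d A: FOLLOW(A) ⊇ FOLLOW(S) ⊇ {$,a}; new: +{$,a}
  S: {$,a}  A: {$,a}
pass 2: done
  S: {$,a}  A: {$,a}

FOLLOW(S) = ["$", "a"]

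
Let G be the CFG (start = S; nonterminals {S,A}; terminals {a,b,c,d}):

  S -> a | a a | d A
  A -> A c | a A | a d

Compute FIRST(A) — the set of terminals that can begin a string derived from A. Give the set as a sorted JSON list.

Compute FIRST by fixpoint:
[1]
  A via A→a A: +{a}
  S via S→a: +{a}
  S via S→d A: +{d}
  FIRST(S)={a,d}  FIRST(A)={a}
[2] done
  FIRST(S)={a,d}  FIRST(A)={a}

FIRST(A) = ["a"]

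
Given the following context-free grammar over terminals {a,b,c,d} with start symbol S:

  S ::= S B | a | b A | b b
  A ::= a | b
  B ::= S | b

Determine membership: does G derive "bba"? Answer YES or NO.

Convert to CNF:
  S -> S B | T0 A | T0 T0 | a
  A -> a | b
  B -> S B | T0 A | T0 T0 | a | b
  T0 -> b

CYK fill:
  cell(0,0) b: {A,B,T0}  orig:{A,B}
  cell(1,1) b: {A,B,T0}  orig:{A,B}
  cell(2,2) a: {A,B,S}
  cell(0,1) bb: {B,S}
  cell(1,2) ba: {B,S}
  cell(0,2) bba: {B,S}

S ∈ T[0,2] ⇒ YES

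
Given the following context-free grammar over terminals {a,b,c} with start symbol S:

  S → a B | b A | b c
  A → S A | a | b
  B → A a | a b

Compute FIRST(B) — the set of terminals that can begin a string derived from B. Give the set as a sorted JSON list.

FIRST sets, iterate to fixpoint:
iter 1:
  A via A→a: +{a}
  A via A→b: +{b}
  B via B→A a: +{a,b}
  S via S→a B: +{a}
  S via S→b A: +{b}
  FIRST[S]={a,b}  FIRST[A]={a,b}  FIRST[B]={a,b}
iter 2: done
  FIRST[S]={a,b}  FIRST[A]={a,b}  FIRST[B]={a,b}

FIRST(B) = ["a", "b"]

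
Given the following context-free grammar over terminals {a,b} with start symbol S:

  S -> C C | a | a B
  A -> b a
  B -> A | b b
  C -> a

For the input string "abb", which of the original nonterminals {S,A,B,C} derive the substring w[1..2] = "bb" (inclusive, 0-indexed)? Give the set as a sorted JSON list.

Convert to CNF:
  S -> C C | T1 B | a
  A -> T0 T1
  B -> T0 T0 | T0 T1
  C -> a
  T0 -> b
  T1 -> a

CYK table (by increasing span) — only the sub-triangle for w[1..2]:
  [1..1]={T0}  "b"  orig:{}
  [2..2]={T0}  "b"  orig:{}
  [1..2]={B}  "bb"

Original NTs in T[1,2] deriving "bb": ["B"]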